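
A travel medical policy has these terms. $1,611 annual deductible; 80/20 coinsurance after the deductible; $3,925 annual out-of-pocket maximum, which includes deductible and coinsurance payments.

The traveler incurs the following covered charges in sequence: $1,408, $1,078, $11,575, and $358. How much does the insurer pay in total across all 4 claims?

$10,494

Claim 1 — $1,408: entire amount goes to the deductible. Traveler pays $1,408; OOP now $1,408. Plan pays $1,408 − $1,408 = $0.
Claim 2 — $1,078: deductible takes $203, $875 remains; coinsurance $875 × 20% = $175. Traveler owes $378 (running OOP $1,786). Insurer: $1,078 − $378 = $700.
Claim 3 — $11,575: deductible met; 20% of $11,575 = $2,315. Adding that to $1,786 gives $4,101, past the $3,925 cap; traveler pays only $3,925 − $1,786 = $2,139. Insurer: $11,575 − $2,139 = $9,436.
Claim 4 — $358: 20% coinsurance on $358 = $71.60. Adding that to $3,925 gives $3,996.60, past the $3,925 cap; traveler pays only $3,925 − $3,925 = $0. Insurer: $358 − $0 = $358.
Insurer total = bills − traveler's total = $14,419 − $3,925 = $10,494.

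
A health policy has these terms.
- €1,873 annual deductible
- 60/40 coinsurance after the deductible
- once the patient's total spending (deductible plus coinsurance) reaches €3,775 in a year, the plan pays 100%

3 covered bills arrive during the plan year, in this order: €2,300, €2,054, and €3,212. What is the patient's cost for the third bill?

€909.60

#1 (€2,300): €1,873 finishes the deductible; €427 goes to coinsurance; patient's 40% is €170.80. Patient pays €2,043.80; OOP now €2,043.80.
#2 (€2,054): 40% coinsurance on €2,054 = €821.60. Patient owes €821.60 (running OOP €2,865.40).
#3 (€3,212): deductible already satisfied, so patient's share is 40% × €3,212 = €1,284.80. That would push OOP to €4,150.20, over the €3,775 cap, so patient pays €3,775 − €2,865.40 = €909.60.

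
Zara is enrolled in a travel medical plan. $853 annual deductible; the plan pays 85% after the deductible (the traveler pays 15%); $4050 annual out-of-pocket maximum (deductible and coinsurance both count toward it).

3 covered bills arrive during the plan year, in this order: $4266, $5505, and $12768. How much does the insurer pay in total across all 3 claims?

$18489

#1 ($4266): $853 finishes the deductible; $3413 goes to coinsurance; coinsurance $3413 × 15% = $511.95. Cost to traveler: $1364.95. OOP to date $1364.95. Plan pays $4266 − $1364.95 = $2901.05.
#2 ($5505): deductible met; 15% of $5505 = $825.75. Traveler pays $825.75; OOP now $2190.70. Plan pays $5505 − $825.75 = $4679.25.
#3 ($12768): deductible met; 15% of $12768 = $1915.20. Adding that to $2190.70 gives $4105.90, past the $4050 cap; traveler pays only $4050 − $2190.70 = $1859.30. Insurer: $12768 − $1859.30 = $10908.70.
Insurer total = bills − traveler's total = $22539 − $4050 = $18489.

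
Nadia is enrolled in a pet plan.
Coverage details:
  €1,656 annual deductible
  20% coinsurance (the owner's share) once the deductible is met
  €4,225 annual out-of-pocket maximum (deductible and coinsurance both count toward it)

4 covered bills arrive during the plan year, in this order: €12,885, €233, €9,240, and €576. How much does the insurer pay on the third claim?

Claim 1 — €12,885: €1,656 finishes the deductible; €11,229 goes to coinsurance; owner's 20% is €2,245.80. Owner owes €3,901.80 (running OOP €3,901.80). Insurer: €12,885 − €3,901.80 = €8,983.20.
Claim 2 — €233: deductible already satisfied, so owner's share is 20% × €233 = €46.60. Owner pays €46.60; OOP now €3,948.40. Plan pays €233 − €46.60 = €186.40.
Claim 3 — €9,240: deductible met; 20% of €9,240 = €1,848. Adding that to €3,948.40 gives €5,796.40, past the €4,225 cap; owner pays only €4,225 − €3,948.40 = €276.60. Insurer: €9,240 − €276.60 = €8,963.40.

€8,963.40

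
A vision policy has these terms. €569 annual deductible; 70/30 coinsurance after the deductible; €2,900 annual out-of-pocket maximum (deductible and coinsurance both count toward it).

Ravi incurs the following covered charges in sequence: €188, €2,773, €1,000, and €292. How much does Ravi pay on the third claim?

€300

Claim 1 (€188): fully absorbed by the deductible. Member pays €188; OOP now €188.
Claim 2 (€2,773): €381 finishes the deductible; €2,392 goes to coinsurance; member's 30% is €717.60. Member owes €1,098.60 (running OOP €1,286.60).
Claim 3 (€1,000): deductible already satisfied, so member's share is 30% × €1,000 = €300. Member owes €300 (running OOP €1,586.60).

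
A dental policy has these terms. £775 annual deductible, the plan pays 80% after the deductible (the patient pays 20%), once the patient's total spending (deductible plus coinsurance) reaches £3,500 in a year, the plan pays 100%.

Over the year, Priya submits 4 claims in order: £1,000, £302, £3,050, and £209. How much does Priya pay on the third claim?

£610

Claim 1 — £1,000: £775 finishes the deductible; £225 goes to coinsurance; 20% of £225 = £45. Patient owes £820 (running OOP £820).
Claim 2 — £302: deductible already satisfied, so patient's share is 20% × £302 = £60.40. Cost to patient: £60.40. OOP to date £880.40.
Claim 3 — £3,050: deductible met; 20% of £3,050 = £610. Patient pays £610; OOP now £1,490.40.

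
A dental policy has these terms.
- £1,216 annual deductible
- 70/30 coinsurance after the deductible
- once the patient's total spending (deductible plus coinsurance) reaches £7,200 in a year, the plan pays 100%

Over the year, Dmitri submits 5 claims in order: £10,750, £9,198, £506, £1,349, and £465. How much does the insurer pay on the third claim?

£354.20

Claim 1 — £10,750: £1,216 finishes the deductible; £9,534 goes to coinsurance; 30% of £9,534 = £2,860.20. Patient pays £4,076.20; OOP now £4,076.20. Plan pays £10,750 − £4,076.20 = £6,673.80.
Claim 2 — £9,198: deductible already satisfied, so patient's share is 30% × £9,198 = £2,759.40. Cost to patient: £2,759.40. OOP to date £6,835.60. Plan pays £9,198 − £2,759.40 = £6,438.60.
Claim 3 — £506: deductible already satisfied, so patient's share is 30% × £506 = £151.80. Patient pays £151.80; OOP now £6,987.40. Insurer: £506 − £151.80 = £354.20.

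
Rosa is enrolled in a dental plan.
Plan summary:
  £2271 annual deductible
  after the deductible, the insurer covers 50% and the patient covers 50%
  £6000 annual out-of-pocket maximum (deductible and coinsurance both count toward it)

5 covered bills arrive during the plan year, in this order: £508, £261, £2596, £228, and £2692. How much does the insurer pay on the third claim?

£547

Claim 1 — £508: fully absorbed by the deductible. Patient owes £508 (running OOP £508). Insurer: £508 − £508 = £0.
Claim 2 — £261: entire amount goes to the deductible. Patient owes £261 (running OOP £769). Plan pays £261 − £261 = £0.
Claim 3 — £2596: £1502 to deductible, leaving £1094; 50% of £1094 = £547. Cost to patient: £2049. OOP to date £2818. Insurer: £2596 − £2049 = £547.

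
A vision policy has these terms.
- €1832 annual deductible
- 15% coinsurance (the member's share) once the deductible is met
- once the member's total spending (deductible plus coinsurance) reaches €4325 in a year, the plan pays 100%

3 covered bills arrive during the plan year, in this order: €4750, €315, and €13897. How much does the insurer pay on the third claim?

€11888.95

Claim 1 — €4750: deductible takes €1832, €2918 remains; member's 15% is €437.70. Cost to member: €2269.70. OOP to date €2269.70. Plan pays €4750 − €2269.70 = €2480.30.
Claim 2 — €315: 15% coinsurance on €315 = €47.25. Member pays €47.25; OOP now €2316.95. Plan pays €315 − €47.25 = €267.75.
Claim 3 — €13897: deductible met; 15% of €13897 = €2084.55. That would push OOP to €4401.50, over the €4325 cap, so member pays €4325 − €2316.95 = €2008.05. Insurer: €13897 − €2008.05 = €11888.95.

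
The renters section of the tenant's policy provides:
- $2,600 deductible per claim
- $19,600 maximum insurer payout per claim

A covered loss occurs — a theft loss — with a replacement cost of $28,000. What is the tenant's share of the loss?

$8,400

Less the $2,600 deductible: $28,000 − $2,600 = $25,400.
Since $25,400 > $19,600, the payout is capped at $19,600.
The tenant bears the rest of the original loss: $28,000 − $19,600 = $8,400.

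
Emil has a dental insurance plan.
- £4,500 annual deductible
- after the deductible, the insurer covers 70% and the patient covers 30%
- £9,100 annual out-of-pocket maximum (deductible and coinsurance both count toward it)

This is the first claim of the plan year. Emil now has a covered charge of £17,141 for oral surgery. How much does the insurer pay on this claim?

£8,848.70

The full £4,500 deductible is still open; £4,500 of this bill applies to it.
That leaves £17,141 − £4,500 = £12,641 for coinsurance.
Patient's 30% share of £12,641 is £3,792.30.
So the patient owes £4,500 + £3,792.30 = £8,292.30 before any cap.
Year-to-date out-of-pocket becomes £0 + £8,292.30 = £8,292.30, still under the £9,100 maximum, so no cap applies.
The plan picks up £17,141 − £8,292.30 = £8,848.70.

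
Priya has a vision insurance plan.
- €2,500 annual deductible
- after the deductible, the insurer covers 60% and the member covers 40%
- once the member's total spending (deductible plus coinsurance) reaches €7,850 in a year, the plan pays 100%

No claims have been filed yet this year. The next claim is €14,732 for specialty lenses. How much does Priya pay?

Deductible not yet touched, so the first €2,500 of the bill goes to the deductible.
The remaining €12,232 (= €14,732 − €2,500) moves to coinsurance.
Coinsurance: €12,232 × 40% = €4,892.80.
Member responsibility before any cap: €2,500 + €4,892.80 = €7,392.80.
Year-to-date out-of-pocket becomes €0 + €7,392.80 = €7,392.80, still under the €7,850 maximum, so no cap applies.

€7,392.80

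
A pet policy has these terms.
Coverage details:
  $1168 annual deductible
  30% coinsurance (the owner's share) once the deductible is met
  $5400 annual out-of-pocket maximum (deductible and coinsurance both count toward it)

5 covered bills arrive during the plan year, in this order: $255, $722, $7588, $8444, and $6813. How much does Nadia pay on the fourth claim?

$2012.90

#1 ($255): fully absorbed by the deductible. Owner owes $255 (running OOP $255).
#2 ($722): all of it applies to the deductible. Owner owes $722 (running OOP $977).
#3 ($7588): $191 finishes the deductible; $7397 goes to coinsurance; coinsurance $7397 × 30% = $2219.10. Cost to owner: $2410.10. OOP to date $3387.10.
#4 ($8444): deductible already satisfied, so owner's share is 30% × $8444 = $2533.20. Adding that to $3387.10 gives $5920.30, past the $5400 cap; owner pays only $5400 − $3387.10 = $2012.90.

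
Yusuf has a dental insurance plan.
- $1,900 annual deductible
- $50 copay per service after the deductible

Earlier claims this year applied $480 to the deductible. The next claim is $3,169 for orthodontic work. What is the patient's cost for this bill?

Deductible still to meet: $1,900 − $480 = $1,420.
That leaves $3,169 − $1,420 = $1,749 for the copay.
Copay on this service: $50.
Patient responsibility: $1,420 + $50 = $1,470.

$1,470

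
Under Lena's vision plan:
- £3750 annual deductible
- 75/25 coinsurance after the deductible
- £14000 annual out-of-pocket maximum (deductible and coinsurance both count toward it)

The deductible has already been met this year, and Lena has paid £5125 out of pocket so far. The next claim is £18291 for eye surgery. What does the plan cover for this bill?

With the deductible met, the entire £18291 is subject to coinsurance.
Member's 25% share of £18291 is £4572.75.
Total out-of-pocket so far would be £5125 + £4572.75 = £9697.75, below the £14000 cap — no reduction.
The insurer covers the remainder: £18291 − £4572.75 = £13718.25.

£13718.25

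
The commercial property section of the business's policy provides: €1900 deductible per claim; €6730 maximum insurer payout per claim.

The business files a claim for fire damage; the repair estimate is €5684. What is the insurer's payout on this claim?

€3784

After the deductible, €5684 − €1900 = €3784 remains.
That's under the €6730 cap, so the insurer reimburses the full €3784.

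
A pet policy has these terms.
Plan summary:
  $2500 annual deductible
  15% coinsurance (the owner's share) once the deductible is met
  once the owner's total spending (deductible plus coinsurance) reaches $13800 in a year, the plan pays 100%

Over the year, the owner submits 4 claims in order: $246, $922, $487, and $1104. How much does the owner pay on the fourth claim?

Bill 1, $246: fully absorbed by the deductible. Owner pays $246; OOP now $246.
Bill 2, $922: fully absorbed by the deductible. Owner owes $922 (running OOP $1168).
Bill 3, $487: entire amount goes to the deductible. Cost to owner: $487. OOP to date $1655.
Bill 4, $1104: $845 finishes the deductible; $259 goes to coinsurance; 15% of $259 = $38.85. Owner pays $883.85; OOP now $2538.85.

$883.85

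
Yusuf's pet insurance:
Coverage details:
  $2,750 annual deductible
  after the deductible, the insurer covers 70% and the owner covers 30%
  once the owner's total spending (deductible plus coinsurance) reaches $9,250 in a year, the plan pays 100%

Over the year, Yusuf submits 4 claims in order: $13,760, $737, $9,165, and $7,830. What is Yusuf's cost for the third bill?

$2,749.50

Bill 1, $13,760: deductible takes $2,750, $11,010 remains; 30% of $11,010 = $3,303. Owner owes $6,053 (running OOP $6,053).
Bill 2, $737: 30% coinsurance on $737 = $221.10. Cost to owner: $221.10. OOP to date $6,274.10.
Bill 3, $9,165: deductible met; 30% of $9,165 = $2,749.50. Owner owes $2,749.50 (running OOP $9,023.60).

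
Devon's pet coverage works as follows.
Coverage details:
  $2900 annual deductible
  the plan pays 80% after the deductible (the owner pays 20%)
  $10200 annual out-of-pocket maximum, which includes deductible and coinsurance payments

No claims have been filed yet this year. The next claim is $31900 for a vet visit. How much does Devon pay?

Nothing has been paid toward the $2900 deductible, so the first $2900 of this charge is applied there.
The remaining $29000 (= $31900 − $2900) moves to coinsurance.
Owner's 20% share of $29000 is $5800.
Owner responsibility before any cap: $2900 + $5800 = $8700.
Year-to-date out-of-pocket becomes $0 + $8700 = $8700, still under the $10200 maximum, so no cap applies.

$8700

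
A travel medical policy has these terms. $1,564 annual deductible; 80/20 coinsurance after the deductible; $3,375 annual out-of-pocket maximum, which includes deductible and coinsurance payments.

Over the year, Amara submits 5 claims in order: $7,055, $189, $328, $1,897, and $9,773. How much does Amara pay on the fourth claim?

Claim 1 — $7,055: $1,564 to deductible, leaving $5,491; traveler's 20% is $1,098.20. Cost to traveler: $2,662.20. OOP to date $2,662.20.
Claim 2 — $189: 20% coinsurance on $189 = $37.80. Cost to traveler: $37.80. OOP to date $2,700.
Claim 3 — $328: deductible met; 20% of $328 = $65.60. Traveler owes $65.60 (running OOP $2,765.60).
Claim 4 — $1,897: 20% coinsurance on $1,897 = $379.40. Cost to traveler: $379.40. OOP to date $3,145.

$379.40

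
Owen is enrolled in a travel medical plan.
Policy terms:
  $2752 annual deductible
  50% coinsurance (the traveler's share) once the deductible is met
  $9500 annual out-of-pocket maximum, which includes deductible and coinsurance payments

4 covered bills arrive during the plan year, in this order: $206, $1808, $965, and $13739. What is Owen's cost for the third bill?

$851.50

Bill 1, $206: entire amount goes to the deductible. Traveler owes $206 (running OOP $206).
Bill 2, $1808: entire amount goes to the deductible. Traveler owes $1808 (running OOP $2014).
Bill 3, $965: $738 finishes the deductible; $227 goes to coinsurance; traveler's 50% is $113.50. Traveler owes $851.50 (running OOP $2865.50).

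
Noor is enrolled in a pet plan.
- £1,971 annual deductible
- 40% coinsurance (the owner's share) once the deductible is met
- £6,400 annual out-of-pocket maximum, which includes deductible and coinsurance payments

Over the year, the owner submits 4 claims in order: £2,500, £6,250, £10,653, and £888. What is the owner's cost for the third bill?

Bill 1, £2,500: £1,971 finishes the deductible; £529 goes to coinsurance; 40% of £529 = £211.60. Owner pays £2,182.60; OOP now £2,182.60.
Bill 2, £6,250: deductible already satisfied, so owner's share is 40% × £6,250 = £2,500. Owner pays £2,500; OOP now £4,682.60.
Bill 3, £10,653: deductible met; 40% of £10,653 = £4,261.20. That would push OOP to £8,943.80, over the £6,400 cap, so owner pays £6,400 − £4,682.60 = £1,717.40.

£1,717.40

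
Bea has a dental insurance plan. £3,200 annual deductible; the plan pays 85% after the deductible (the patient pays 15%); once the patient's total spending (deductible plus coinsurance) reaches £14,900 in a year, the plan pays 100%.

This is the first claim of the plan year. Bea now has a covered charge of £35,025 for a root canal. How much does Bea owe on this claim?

£7,973.75

The full £3,200 deductible is still open; £3,200 of this bill applies to it.
The remaining £31,825 (= £35,025 − £3,200) moves to coinsurance.
15% of £31,825 = £4,773.75 falls to the patient.
That puts the patient's cost at £3,200 + £4,773.75 = £7,973.75 before any cap.
Total out-of-pocket so far would be £0 + £7,973.75 = £7,973.75, below the £14,900 cap — no reduction.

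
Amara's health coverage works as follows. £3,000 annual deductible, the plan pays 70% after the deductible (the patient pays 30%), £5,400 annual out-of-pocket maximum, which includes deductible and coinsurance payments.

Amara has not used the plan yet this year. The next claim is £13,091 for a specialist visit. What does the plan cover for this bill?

Nothing has been paid toward the £3,000 deductible, so the first £3,000 of this charge is applied there.
That leaves £13,091 − £3,000 = £10,091 for coinsurance.
Patient's 30% share of £10,091 is £3,027.30.
So the patient owes £3,000 + £3,027.30 = £6,027.30 before any cap.
That would bring total out-of-pocket to £6,027.30, past the £5,400 cap. The patient is capped at £5,400 − £0 = £5,400 on this claim.
Insurer pays the balance: £13,091 − £5,400 = £7,691.

£7,691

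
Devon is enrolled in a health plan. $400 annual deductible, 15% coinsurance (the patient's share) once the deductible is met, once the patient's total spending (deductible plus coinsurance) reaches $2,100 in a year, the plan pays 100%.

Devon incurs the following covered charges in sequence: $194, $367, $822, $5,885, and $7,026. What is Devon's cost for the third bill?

Claim 1 — $194: entire amount goes to the deductible. Patient owes $194 (running OOP $194).
Claim 2 — $367: $206 to deductible, leaving $161; 15% of $161 = $24.15. Cost to patient: $230.15. OOP to date $424.15.
Claim 3 — $822: 15% coinsurance on $822 = $123.30. Cost to patient: $123.30. OOP to date $547.45.

$123.30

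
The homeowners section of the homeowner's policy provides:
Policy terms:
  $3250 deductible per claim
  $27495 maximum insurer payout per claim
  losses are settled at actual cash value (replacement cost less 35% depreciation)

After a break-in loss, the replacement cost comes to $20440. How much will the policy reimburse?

Depreciate 35%: the covered value is $20440 × 0.65 = $13286.
After the deductible, $13286 − $3250 = $10036 remains.
$10036 is within the $27495 limit, so the insurer pays $10036.

$10036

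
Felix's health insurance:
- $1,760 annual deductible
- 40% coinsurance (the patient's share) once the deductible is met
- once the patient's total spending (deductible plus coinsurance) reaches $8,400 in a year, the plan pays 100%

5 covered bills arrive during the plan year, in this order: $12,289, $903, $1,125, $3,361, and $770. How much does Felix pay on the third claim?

Claim 1 — $12,289: $1,760 to deductible, leaving $10,529; 40% of $10,529 = $4,211.60. Cost to patient: $5,971.60. OOP to date $5,971.60.
Claim 2 — $903: deductible already satisfied, so patient's share is 40% × $903 = $361.20. Patient owes $361.20 (running OOP $6,332.80).
Claim 3 — $1,125: deductible met; 40% of $1,125 = $450. Patient owes $450 (running OOP $6,782.80).

$450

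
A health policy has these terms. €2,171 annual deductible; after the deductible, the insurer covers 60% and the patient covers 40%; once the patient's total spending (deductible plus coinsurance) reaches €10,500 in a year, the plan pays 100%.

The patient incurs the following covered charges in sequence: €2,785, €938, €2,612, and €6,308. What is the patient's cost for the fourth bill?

€2,523.20

Claim 1 — €2,785: deductible takes €2,171, €614 remains; 40% of €614 = €245.60. Cost to patient: €2,416.60. OOP to date €2,416.60.
Claim 2 — €938: 40% coinsurance on €938 = €375.20. Patient owes €375.20 (running OOP €2,791.80).
Claim 3 — €2,612: deductible met; 40% of €2,612 = €1,044.80. Patient owes €1,044.80 (running OOP €3,836.60).
Claim 4 — €6,308: deductible met; 40% of €6,308 = €2,523.20. Patient pays €2,523.20; OOP now €6,359.80.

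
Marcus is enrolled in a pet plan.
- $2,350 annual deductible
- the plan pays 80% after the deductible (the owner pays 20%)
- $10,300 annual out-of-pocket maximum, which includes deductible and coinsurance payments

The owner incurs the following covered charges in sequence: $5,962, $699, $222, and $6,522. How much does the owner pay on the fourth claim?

Claim 1 — $5,962: $2,350 finishes the deductible; $3,612 goes to coinsurance; owner's 20% is $722.40. Cost to owner: $3,072.40. OOP to date $3,072.40.
Claim 2 — $699: deductible already satisfied, so owner's share is 20% × $699 = $139.80. Owner pays $139.80; OOP now $3,212.20.
Claim 3 — $222: deductible already satisfied, so owner's share is 20% × $222 = $44.40. Owner pays $44.40; OOP now $3,256.60.
Claim 4 — $6,522: deductible already satisfied, so owner's share is 20% × $6,522 = $1,304.40. Owner owes $1,304.40 (running OOP $4,561).

$1,304.40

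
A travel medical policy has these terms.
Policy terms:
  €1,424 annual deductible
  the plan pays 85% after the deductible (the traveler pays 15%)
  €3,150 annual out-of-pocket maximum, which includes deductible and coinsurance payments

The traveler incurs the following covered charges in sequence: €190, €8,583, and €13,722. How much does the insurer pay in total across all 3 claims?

Claim 1 — €190: all of it applies to the deductible. Cost to traveler: €190. OOP to date €190. Plan pays €190 − €190 = €0.
Claim 2 — €8,583: €1,234 finishes the deductible; €7,349 goes to coinsurance; coinsurance €7,349 × 15% = €1,102.35. Cost to traveler: €2,336.35. OOP to date €2,526.35. Insurer: €8,583 − €2,336.35 = €6,246.65.
Claim 3 — €13,722: 15% coinsurance on €13,722 = €2,058.30. Adding that to €2,526.35 gives €4,584.65, past the €3,150 cap; traveler pays only €3,150 − €2,526.35 = €623.65. Insurer: €13,722 − €623.65 = €13,098.35.
Insurer total: €0 + €6,246.65 + €13,098.35 = €19,345.

€19,345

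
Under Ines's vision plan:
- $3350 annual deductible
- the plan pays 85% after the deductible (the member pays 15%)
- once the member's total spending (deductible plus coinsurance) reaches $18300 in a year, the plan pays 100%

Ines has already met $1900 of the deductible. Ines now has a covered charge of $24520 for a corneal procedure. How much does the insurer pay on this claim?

Deductible still to meet: $3350 − $1900 = $1450.
That leaves $24520 − $1450 = $23070 for coinsurance.
Coinsurance: $23070 × 15% = $3460.50.
Member responsibility before any cap: $1450 + $3460.50 = $4910.50.
Cumulative spending $1900 + $4910.50 = $6810.50 stays under the $18300 maximum.
Insurer pays the balance: $24520 − $4910.50 = $19609.50.

$19609.50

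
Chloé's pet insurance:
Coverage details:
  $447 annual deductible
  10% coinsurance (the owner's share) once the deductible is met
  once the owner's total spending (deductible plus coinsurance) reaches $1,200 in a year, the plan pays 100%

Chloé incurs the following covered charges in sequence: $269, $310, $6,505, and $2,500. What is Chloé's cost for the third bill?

$650.50

Claim 1 ($269): fully absorbed by the deductible. Owner owes $269 (running OOP $269).
Claim 2 ($310): $178 finishes the deductible; $132 goes to coinsurance; coinsurance $132 × 10% = $13.20. Owner owes $191.20 (running OOP $460.20).
Claim 3 ($6,505): 10% coinsurance on $6,505 = $650.50. Cost to owner: $650.50. OOP to date $1,110.70.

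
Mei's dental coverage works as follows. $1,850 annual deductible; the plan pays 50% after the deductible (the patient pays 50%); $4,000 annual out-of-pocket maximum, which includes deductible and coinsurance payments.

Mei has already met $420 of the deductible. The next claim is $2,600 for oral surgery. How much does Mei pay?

$2,015

Deductible still to meet: $1,850 − $420 = $1,430.
After the $1,430 deductible portion, $2,600 − $1,430 = $1,170 is subject to coinsurance.
Coinsurance: $1,170 × 50% = $585.
That puts the patient's cost at $1,430 + $585 = $2,015 before any cap.
Total out-of-pocket so far would be $420 + $2,015 = $2,435, below the $4,000 cap — no reduction.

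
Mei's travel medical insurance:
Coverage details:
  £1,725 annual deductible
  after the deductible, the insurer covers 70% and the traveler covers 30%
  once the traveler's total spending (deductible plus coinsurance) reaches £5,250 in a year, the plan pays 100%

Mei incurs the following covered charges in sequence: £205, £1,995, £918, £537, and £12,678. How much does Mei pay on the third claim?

#1 (£205): entire amount goes to the deductible. Traveler owes £205 (running OOP £205).
#2 (£1,995): deductible takes £1,520, £475 remains; coinsurance £475 × 30% = £142.50. Cost to traveler: £1,662.50. OOP to date £1,867.50.
#3 (£918): deductible already satisfied, so traveler's share is 30% × £918 = £275.40. Cost to traveler: £275.40. OOP to date £2,142.90.

£275.40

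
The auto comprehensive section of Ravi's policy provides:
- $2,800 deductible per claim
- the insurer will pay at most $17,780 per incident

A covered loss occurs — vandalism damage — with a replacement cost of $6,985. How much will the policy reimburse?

After the deductible, $6,985 − $2,800 = $4,185 remains.
$4,185 ≤ $17,780, so the limit doesn't bind; insurer pays $4,185.

$4,185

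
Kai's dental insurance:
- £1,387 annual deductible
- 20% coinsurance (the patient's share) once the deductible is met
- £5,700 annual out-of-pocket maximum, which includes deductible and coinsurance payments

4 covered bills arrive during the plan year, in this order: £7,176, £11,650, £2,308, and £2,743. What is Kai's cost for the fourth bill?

#1 (£7,176): £1,387 to deductible, leaving £5,789; 20% of £5,789 = £1,157.80. Cost to patient: £2,544.80. OOP to date £2,544.80.
#2 (£11,650): 20% coinsurance on £11,650 = £2,330. Cost to patient: £2,330. OOP to date £4,874.80.
#3 (£2,308): deductible already satisfied, so patient's share is 20% × £2,308 = £461.60. Patient owes £461.60 (running OOP £5,336.40).
#4 (£2,743): deductible already satisfied, so patient's share is 20% × £2,743 = £548.60. Adding that to £5,336.40 gives £5,885, past the £5,700 cap; patient pays only £5,700 − £5,336.40 = £363.60.

£363.60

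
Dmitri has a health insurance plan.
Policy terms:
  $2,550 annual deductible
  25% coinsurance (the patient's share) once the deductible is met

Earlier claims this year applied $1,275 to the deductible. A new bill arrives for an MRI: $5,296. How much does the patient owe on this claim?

Deductible still to meet: $2,550 − $1,275 = $1,275.
The remaining $4,021 (= $5,296 − $1,275) moves to coinsurance.
Coinsurance: $4,021 × 25% = $1,005.25.
Patient responsibility: $1,275 + $1,005.25 = $2,280.25.

$2,280.25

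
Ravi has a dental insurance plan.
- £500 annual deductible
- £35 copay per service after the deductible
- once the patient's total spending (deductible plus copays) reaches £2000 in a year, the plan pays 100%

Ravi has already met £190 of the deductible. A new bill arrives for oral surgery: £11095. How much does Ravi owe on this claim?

Deductible still to meet: £500 − £190 = £310.
The remaining £10785 (= £11095 − £310) moves to the copay.
Copay on this service: £35.
So the patient owes £310 + £35 = £345 before any cap.
Total out-of-pocket so far would be £190 + £345 = £535, below the £2000 cap — no reduction.

£345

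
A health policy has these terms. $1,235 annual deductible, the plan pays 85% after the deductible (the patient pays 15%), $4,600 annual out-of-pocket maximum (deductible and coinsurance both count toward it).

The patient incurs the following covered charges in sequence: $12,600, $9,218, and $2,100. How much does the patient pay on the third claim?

$277.55

Claim 1 — $12,600: $1,235 to deductible, leaving $11,365; 15% of $11,365 = $1,704.75. Patient pays $2,939.75; OOP now $2,939.75.
Claim 2 — $9,218: deductible met; 15% of $9,218 = $1,382.70. Patient pays $1,382.70; OOP now $4,322.45.
Claim 3 — $2,100: 15% coinsurance on $2,100 = $315. Adding that to $4,322.45 gives $4,637.45, past the $4,600 cap; patient pays only $4,600 − $4,322.45 = $277.55.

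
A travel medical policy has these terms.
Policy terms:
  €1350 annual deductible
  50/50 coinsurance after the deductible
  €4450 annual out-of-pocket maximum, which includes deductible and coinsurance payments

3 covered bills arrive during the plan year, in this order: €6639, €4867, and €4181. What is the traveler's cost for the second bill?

€455.50

Claim 1 — €6639: €1350 finishes the deductible; €5289 goes to coinsurance; coinsurance €5289 × 50% = €2644.50. Traveler pays €3994.50; OOP now €3994.50.
Claim 2 — €4867: deductible already satisfied, so traveler's share is 50% × €4867 = €2433.50. That would push OOP to €6428, over the €4450 cap, so traveler pays €4450 − €3994.50 = €455.50.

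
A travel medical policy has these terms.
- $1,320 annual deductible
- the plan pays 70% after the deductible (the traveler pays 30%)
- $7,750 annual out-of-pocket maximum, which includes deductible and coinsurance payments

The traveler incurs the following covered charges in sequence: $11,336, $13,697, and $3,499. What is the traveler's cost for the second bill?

$3,425.20

Bill 1, $11,336: deductible takes $1,320, $10,016 remains; 30% of $10,016 = $3,004.80. Traveler owes $4,324.80 (running OOP $4,324.80).
Bill 2, $13,697: deductible met; 30% of $13,697 = $4,109.10. That would push OOP to $8,433.90, over the $7,750 cap, so traveler pays $7,750 − $4,324.80 = $3,425.20.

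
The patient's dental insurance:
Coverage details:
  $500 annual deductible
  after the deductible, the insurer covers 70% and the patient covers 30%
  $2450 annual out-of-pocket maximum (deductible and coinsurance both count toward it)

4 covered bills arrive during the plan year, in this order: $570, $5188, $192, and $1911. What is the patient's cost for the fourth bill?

$315

Claim 1 — $570: $500 finishes the deductible; $70 goes to coinsurance; coinsurance $70 × 30% = $21. Patient pays $521; OOP now $521.
Claim 2 — $5188: 30% coinsurance on $5188 = $1556.40. Patient pays $1556.40; OOP now $2077.40.
Claim 3 — $192: deductible met; 30% of $192 = $57.60. Cost to patient: $57.60. OOP to date $2135.
Claim 4 — $1911: deductible met; 30% of $1911 = $573.30. OOP would hit $2708.30 > $2450, so the cap limits the patient to $2450 − $2135 = $315.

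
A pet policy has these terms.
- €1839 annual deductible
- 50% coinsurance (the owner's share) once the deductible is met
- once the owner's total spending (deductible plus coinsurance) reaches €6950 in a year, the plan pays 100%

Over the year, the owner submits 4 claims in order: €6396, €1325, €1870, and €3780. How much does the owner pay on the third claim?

Claim 1 (€6396): €1839 to deductible, leaving €4557; 50% of €4557 = €2278.50. Owner owes €4117.50 (running OOP €4117.50).
Claim 2 (€1325): 50% coinsurance on €1325 = €662.50. Owner owes €662.50 (running OOP €4780).
Claim 3 (€1870): deductible already satisfied, so owner's share is 50% × €1870 = €935. Owner pays €935; OOP now €5715.

€935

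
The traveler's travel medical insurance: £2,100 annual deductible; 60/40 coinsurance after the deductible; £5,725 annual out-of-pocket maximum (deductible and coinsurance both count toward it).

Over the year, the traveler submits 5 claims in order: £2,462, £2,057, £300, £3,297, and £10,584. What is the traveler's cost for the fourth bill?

£1,318.80

Claim 1 (£2,462): £2,100 to deductible, leaving £362; coinsurance £362 × 40% = £144.80. Traveler owes £2,244.80 (running OOP £2,244.80).
Claim 2 (£2,057): deductible already satisfied, so traveler's share is 40% × £2,057 = £822.80. Traveler pays £822.80; OOP now £3,067.60.
Claim 3 (£300): deductible already satisfied, so traveler's share is 40% × £300 = £120. Traveler owes £120 (running OOP £3,187.60).
Claim 4 (£3,297): deductible met; 40% of £3,297 = £1,318.80. Cost to traveler: £1,318.80. OOP to date £4,506.40.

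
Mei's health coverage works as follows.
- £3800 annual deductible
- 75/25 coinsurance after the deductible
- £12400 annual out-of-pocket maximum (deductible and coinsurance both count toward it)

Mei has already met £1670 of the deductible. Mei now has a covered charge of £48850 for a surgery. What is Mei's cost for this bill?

£10730

Deductible still to meet: £3800 − £1670 = £2130.
After the £2130 deductible portion, £48850 − £2130 = £46720 is subject to coinsurance.
Coinsurance: £46720 × 25% = £11680.
That puts the patient's cost at £2130 + £11680 = £13810 before any cap.
That would bring total out-of-pocket to £15480, past the £12400 cap. The patient is capped at £12400 − £1670 = £10730 on this claim.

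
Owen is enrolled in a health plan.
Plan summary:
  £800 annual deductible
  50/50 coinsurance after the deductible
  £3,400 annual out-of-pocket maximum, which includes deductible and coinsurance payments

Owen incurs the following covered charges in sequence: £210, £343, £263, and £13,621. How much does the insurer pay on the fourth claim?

Claim 1 (£210): entire amount goes to the deductible. Patient pays £210; OOP now £210. Insurer: £210 − £210 = £0.
Claim 2 (£343): fully absorbed by the deductible. Cost to patient: £343. OOP to date £553. Insurer: £343 − £343 = £0.
Claim 3 (£263): £247 to deductible, leaving £16; 50% of £16 = £8. Patient owes £255 (running OOP £808). Plan pays £263 − £255 = £8.
Claim 4 (£13,621): 50% coinsurance on £13,621 = £6,810.50. Adding that to £808 gives £7,618.50, past the £3,400 cap; patient pays only £3,400 − £808 = £2,592. Insurer: £13,621 − £2,592 = £11,029.

£11,029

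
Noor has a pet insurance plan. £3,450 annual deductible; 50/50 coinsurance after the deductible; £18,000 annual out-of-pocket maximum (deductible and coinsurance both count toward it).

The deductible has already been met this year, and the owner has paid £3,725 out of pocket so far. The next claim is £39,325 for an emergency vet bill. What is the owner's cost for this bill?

With the deductible met, the entire £39,325 is subject to coinsurance.
Coinsurance: £39,325 × 50% = £19,662.50.
Adding £19,662.50 to the £3,725 already spent would give £23,387.50, which exceeds the £18,000 cap; the owner pays just £18,000 − £3,725 = £14,275.

£14,275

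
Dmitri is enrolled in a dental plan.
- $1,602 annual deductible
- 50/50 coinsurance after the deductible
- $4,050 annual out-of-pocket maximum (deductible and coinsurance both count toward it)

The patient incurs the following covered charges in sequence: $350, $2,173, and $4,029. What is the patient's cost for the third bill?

Claim 1 — $350: fully absorbed by the deductible. Cost to patient: $350. OOP to date $350.
Claim 2 — $2,173: $1,252 finishes the deductible; $921 goes to coinsurance; coinsurance $921 × 50% = $460.50. Patient pays $1,712.50; OOP now $2,062.50.
Claim 3 — $4,029: 50% coinsurance on $4,029 = $2,014.50. Adding that to $2,062.50 gives $4,077, past the $4,050 cap; patient pays only $4,050 − $2,062.50 = $1,987.50.

$1,987.50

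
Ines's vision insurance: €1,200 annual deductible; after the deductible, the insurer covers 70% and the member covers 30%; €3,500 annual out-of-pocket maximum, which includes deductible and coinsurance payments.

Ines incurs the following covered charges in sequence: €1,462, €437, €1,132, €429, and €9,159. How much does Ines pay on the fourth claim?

Claim 1 (€1,462): €1,200 to deductible, leaving €262; coinsurance €262 × 30% = €78.60. Member pays €1,278.60; OOP now €1,278.60.
Claim 2 (€437): 30% coinsurance on €437 = €131.10. Member pays €131.10; OOP now €1,409.70.
Claim 3 (€1,132): 30% coinsurance on €1,132 = €339.60. Cost to member: €339.60. OOP to date €1,749.30.
Claim 4 (€429): deductible met; 30% of €429 = €128.70. Member pays €128.70; OOP now €1,878.

€128.70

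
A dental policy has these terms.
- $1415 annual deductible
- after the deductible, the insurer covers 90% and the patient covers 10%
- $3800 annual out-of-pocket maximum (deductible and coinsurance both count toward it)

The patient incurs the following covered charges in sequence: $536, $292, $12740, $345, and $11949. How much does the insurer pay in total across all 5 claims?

Claim 1 ($536): entire amount goes to the deductible. Patient owes $536 (running OOP $536). Insurer: $536 − $536 = $0.
Claim 2 ($292): fully absorbed by the deductible. Patient owes $292 (running OOP $828). Plan pays $292 − $292 = $0.
Claim 3 ($12740): deductible takes $587, $12153 remains; coinsurance $12153 × 10% = $1215.30. Patient owes $1802.30 (running OOP $2630.30). Insurer: $12740 − $1802.30 = $10937.70.
Claim 4 ($345): deductible met; 10% of $345 = $34.50. Patient pays $34.50; OOP now $2664.80. Plan pays $345 − $34.50 = $310.50.
Claim 5 ($11949): deductible met; 10% of $11949 = $1194.90. That would push OOP to $3859.70, over the $3800 cap, so patient pays $3800 − $2664.80 = $1135.20. Plan pays $11949 − $1135.20 = $10813.80.
Insurer total = bills − patient's total = $25862 − $3800 = $22062.

$22062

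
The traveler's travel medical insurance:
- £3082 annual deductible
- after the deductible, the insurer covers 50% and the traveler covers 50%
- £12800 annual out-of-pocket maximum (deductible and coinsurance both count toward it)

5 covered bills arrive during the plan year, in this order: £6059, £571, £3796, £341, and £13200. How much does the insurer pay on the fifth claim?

£7324.50

Claim 1 (£6059): £3082 to deductible, leaving £2977; 50% of £2977 = £1488.50. Traveler owes £4570.50 (running OOP £4570.50). Insurer: £6059 − £4570.50 = £1488.50.
Claim 2 (£571): deductible already satisfied, so traveler's share is 50% × £571 = £285.50. Traveler owes £285.50 (running OOP £4856). Insurer: £571 − £285.50 = £285.50.
Claim 3 (£3796): 50% coinsurance on £3796 = £1898. Traveler pays £1898; OOP now £6754. Insurer: £3796 − £1898 = £1898.
Claim 4 (£341): deductible met; 50% of £341 = £170.50. Traveler pays £170.50; OOP now £6924.50. Plan pays £341 − £170.50 = £170.50.
Claim 5 (£13200): deductible already satisfied, so traveler's share is 50% × £13200 = £6600. OOP would hit £13524.50 > £12800, so the cap limits the traveler to £12800 − £6924.50 = £5875.50. Plan pays £13200 − £5875.50 = £7324.50.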